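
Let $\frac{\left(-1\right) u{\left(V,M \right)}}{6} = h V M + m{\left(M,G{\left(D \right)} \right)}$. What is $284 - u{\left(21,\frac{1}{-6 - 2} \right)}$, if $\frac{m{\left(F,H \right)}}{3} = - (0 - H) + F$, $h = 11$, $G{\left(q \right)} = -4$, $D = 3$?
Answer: $\frac{73}{2} \approx 36.5$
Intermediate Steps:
$m{\left(F,H \right)} = 3 F + 3 H$ ($m{\left(F,H \right)} = 3 \left(- (0 - H) + F\right) = 3 \left(- \left(-1\right) H + F\right) = 3 \left(H + F\right) = 3 \left(F + H\right) = 3 F + 3 H$)
$u{\left(V,M \right)} = 72 - 18 M - 66 M V$ ($u{\left(V,M \right)} = - 6 \left(11 V M + \left(3 M + 3 \left(-4\right)\right)\right) = - 6 \left(11 M V + \left(3 M - 12\right)\right) = - 6 \left(11 M V + \left(-12 + 3 M\right)\right) = - 6 \left(-12 + 3 M + 11 M V\right) = 72 - 18 M - 66 M V$)
$284 - u{\left(21,\frac{1}{-6 - 2} \right)} = 284 - \left(72 - \frac{18}{-6 - 2} - 66 \frac{1}{-6 - 2} \cdot 21\right) = 284 - \left(72 - \frac{18}{-8} - 66 \frac{1}{-8} \cdot 21\right) = 284 - \left(72 - - \frac{9}{4} - \left(- \frac{33}{4}\right) 21\right) = 284 - \left(72 + \frac{9}{4} + \frac{693}{4}\right) = 284 - \frac{495}{2} = \frac{73}{2}$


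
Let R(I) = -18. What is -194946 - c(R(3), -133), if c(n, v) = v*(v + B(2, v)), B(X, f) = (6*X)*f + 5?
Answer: -424238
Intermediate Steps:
B(X, f) = 5 + 6*X*f (B(X, f) = 6*X*f + 5 = 5 + 6*X*f)
c(n, v) = v*(5 + 13*v) (c(n, v) = v*(v + (5 + 6*2*v)) = v*(v + (5 + 12*v)) = v*(5 + 13*v))
-194946 - c(R(3), -133) = -194946 - (-133)*(5 + 13*(-133)) = -194946 - (-133)*(5 - 1729) = -194946 - (-133)*(-1724) = -194946 - 1*229292 = -194946 - 229292 = -424238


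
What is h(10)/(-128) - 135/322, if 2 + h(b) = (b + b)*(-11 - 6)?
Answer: 23211/10304 ≈ 2.2526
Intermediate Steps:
h(b) = -2 - 34*b (h(b) = -2 + (b + b)*(-11 - 6) = -2 + (2*b)*(-17) = -2 - 34*b)
h(10)/(-128) - 135/322 = (-2 - 34*10)/(-128) - 135/322 = (-2 - 340)*(-1/128) - 135*1/322 = -342*(-1/128) - 135/322 = 171/64 - 135/322 = 23211/10304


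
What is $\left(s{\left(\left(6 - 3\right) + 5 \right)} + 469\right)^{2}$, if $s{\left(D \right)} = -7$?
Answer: $213444$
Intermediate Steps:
$\left(s{\left(\left(6 - 3\right) + 5 \right)} + 469\right)^{2} = \left(-7 + 469\right)^{2} = 462^{2} = 213444$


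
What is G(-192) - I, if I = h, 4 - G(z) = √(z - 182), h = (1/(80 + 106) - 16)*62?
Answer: 2987/3 - I*√374 ≈ 995.67 - 19.339*I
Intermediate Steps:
h = -2975/3 (h = (1/186 - 16)*62 = -2975/186*62 = -2975/3 ≈ -991.67)
G(z) = 4 - √(-182 + z) (G(z) = 4 - √(z - 182) = 4 - √(-182 + z))
I = -2975/3 ≈ -991.67
G(-192) - I = (4 - √(-182 - 192)) - 1*(-2975/3) = (4 - √(-374)) + 2975/3 = (4 - I*√374) + 2975/3 = 2987/3 - I*√374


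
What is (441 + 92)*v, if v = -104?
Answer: -55432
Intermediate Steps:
(441 + 92)*v = (441 + 92)*(-104) = 533*(-104) = -55432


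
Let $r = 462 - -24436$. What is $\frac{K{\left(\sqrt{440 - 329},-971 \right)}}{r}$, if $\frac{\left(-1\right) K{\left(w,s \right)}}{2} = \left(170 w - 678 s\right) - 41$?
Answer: $- \frac{658297}{12449} - \frac{170 \sqrt{111}}{12449} \approx -53.023$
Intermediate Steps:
$r = 24898$ ($r = 462 + 24436 = 24898$)
$K{\left(w,s \right)} = 82 - 340 w + 1356 s$ ($K{\left(w,s \right)} = - 2 \left(\left(170 w - 678 s\right) - 41\right) = - 2 \left(\left(- 678 s + 170 w\right) - 41\right) = - 2 \left(-41 - 678 s + 170 w\right) = 82 - 340 w + 1356 s$)
$\frac{K{\left(\sqrt{440 - 329},-971 \right)}}{r} = \frac{82 - 340 \sqrt{440 - 329} + 1356 \left(-971\right)}{24898} = \left(82 - 340 \sqrt{111} - 1316676\right) \frac{1}{24898} = \left(-1316594 - 340 \sqrt{111}\right) \frac{1}{24898} = - \frac{658297}{12449} - \frac{170 \sqrt{111}}{12449}$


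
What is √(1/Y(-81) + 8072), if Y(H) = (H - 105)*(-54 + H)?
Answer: √62833255510/2790 ≈ 89.844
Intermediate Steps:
Y(H) = (-105 + H)*(-54 + H)
√(1/Y(-81) + 8072) = √(1/(5670 + (-81)² - 159*(-81)) + 8072) = √(1/(5670 + 6561 + 12879) + 8072) = √(1/25110 + 8072) = √(202687921/25110) = √62833255510/2790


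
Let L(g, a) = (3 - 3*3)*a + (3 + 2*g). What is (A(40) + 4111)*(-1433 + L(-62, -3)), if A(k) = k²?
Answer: -8772096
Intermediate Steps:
L(g, a) = 3 - 6*a + 2*g (L(g, a) = (3 - 9)*a + (3 + 2*g) = -6*a + (3 + 2*g) = 3 - 6*a + 2*g)
(A(40) + 4111)*(-1433 + L(-62, -3)) = (40² + 4111)*(-1433 + (3 - 6*(-3) + 2*(-62))) = (1600 + 4111)*(-1433 + (3 + 18 - 124)) = 5711*(-1433 - 103) = 5711*(-1536) = -8772096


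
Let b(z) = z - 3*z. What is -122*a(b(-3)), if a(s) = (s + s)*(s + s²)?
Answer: -61488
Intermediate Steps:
b(z) = -2*z
a(s) = 2*s*(s + s²) (a(s) = (2*s)*(s + s²) = 2*s*(s + s²))
-122*a(b(-3)) = -244*(-2*(-3))²*(1 - 2*(-3)) = -244*6²*(1 + 6) = -244*36*7 = -122*504 = -61488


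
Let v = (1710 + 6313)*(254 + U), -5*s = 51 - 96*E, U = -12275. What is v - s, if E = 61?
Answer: -96445644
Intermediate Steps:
s = 1161 (s = -(51 - 96*61)/5 = -(51 - 5856)/5 = -1/5*(-5805) = 1161)
v = -96444483 (v = (1710 + 6313)*(254 - 12275) = 8023*(-12021) = -96444483)
v - s = -96444483 - 1*1161 = -96444483 - 1161 = -96445644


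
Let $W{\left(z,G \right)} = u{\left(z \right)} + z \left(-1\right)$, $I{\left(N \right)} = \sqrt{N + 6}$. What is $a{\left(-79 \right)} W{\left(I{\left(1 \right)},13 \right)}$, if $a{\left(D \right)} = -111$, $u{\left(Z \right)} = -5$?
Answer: $555 + 111 \sqrt{7} \approx 848.68$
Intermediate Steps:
$I{\left(N \right)} = \sqrt{6 + N}$
$W{\left(z,G \right)} = -5 - z$ ($W{\left(z,G \right)} = -5 + z \left(-1\right) = -5 - z$)
$a{\left(-79 \right)} W{\left(I{\left(1 \right)},13 \right)} = - 111 \left(-5 - \sqrt{6 + 1}\right) = - 111 \left(-5 - \sqrt{7}\right) = 555 + 111 \sqrt{7}$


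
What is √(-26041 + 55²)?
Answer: 2*I*√5754 ≈ 151.71*I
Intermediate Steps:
√(-26041 + 55²) = √(-26041 + 3025) = √(-23016) = 2*I*√5754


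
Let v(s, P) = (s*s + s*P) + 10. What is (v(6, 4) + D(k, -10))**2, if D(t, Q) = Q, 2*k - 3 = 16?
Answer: 3600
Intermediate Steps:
k = 19/2 (k = 3/2 + (1/2)*16 = 3/2 + 8 = 19/2 ≈ 9.5000)
v(s, P) = 10 + s**2 + P*s (v(s, P) = (s**2 + P*s) + 10 = 10 + s**2 + P*s)
(v(6, 4) + D(k, -10))**2 = ((10 + 6**2 + 4*6) - 10)**2 = ((10 + 36 + 24) - 10)**2 = (70 - 10)**2 = 60**2 = 3600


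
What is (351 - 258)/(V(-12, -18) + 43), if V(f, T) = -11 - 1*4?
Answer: 93/28 ≈ 3.3214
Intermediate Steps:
V(f, T) = -15 (V(f, T) = -11 - 4 = -15)
(351 - 258)/(V(-12, -18) + 43) = (351 - 258)/(-15 + 43) = 93/28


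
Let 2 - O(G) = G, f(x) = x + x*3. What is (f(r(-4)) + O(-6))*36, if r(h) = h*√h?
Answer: 288 - 1152*I ≈ 288.0 - 1152.0*I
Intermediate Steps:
r(h) = h^(3/2)
f(x) = 4*x (f(x) = x + 3*x = 4*x)
O(G) = 2 - G
(f(r(-4)) + O(-6))*36 = (4*(-4)^(3/2) + (2 - 1*(-6)))*36 = (4*(-8*I) + (2 + 6))*36 = (-32*I + 8)*36 = (8 - 32*I)*36 = 288 - 1152*I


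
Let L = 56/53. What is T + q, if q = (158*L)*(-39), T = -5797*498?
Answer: -153351090/53 ≈ -2.8934e+6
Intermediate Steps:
L = 56/53 (L = 56*(1/53) = 56/53 ≈ 1.0566)
T = -2886906
q = -345072/53 (q = (158*(56/53))*(-39) = (8848/53)*(-39) = -345072/53 ≈ -6510.8)
T + q = -2886906 - 345072/53 = -153351090/53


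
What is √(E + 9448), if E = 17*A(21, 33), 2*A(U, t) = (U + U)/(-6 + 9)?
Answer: 3*√1063 ≈ 97.811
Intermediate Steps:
A(U, t) = U/3 (A(U, t) = ((U + U)/(-6 + 9))/2 = ((2*U)/3)/2 = ((2*U)*(⅓))/2 = (2*U/3)/2 = U/3)
E = 119 (E = 17*((⅓)*21) = 17*7 = 119)
√(E + 9448) = √(119 + 9448) = √9567 = 3*√1063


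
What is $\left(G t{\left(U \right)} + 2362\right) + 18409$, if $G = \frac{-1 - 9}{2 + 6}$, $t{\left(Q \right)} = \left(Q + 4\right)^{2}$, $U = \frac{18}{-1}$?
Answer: $20526$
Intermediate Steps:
$U = -18$ ($U = 18 \left(-1\right) = -18$)
$t{\left(Q \right)} = \left(4 + Q\right)^{2}$
$G = - \frac{5}{4}$ ($G = - \frac{10}{8} = \left(-10\right) \frac{1}{8} = - \frac{5}{4} \approx -1.25$)
$\left(G t{\left(U \right)} + 2362\right) + 18409 = \left(- \frac{5 \left(4 - 18\right)^{2}}{4} + 2362\right) + 18409 = \left(- \frac{5 \left(-14\right)^{2}}{4} + 2362\right) + 18409 = \left(\left(- \frac{5}{4}\right) 196 + 2362\right) + 18409 = \left(-245 + 2362\right) + 18409 = 2117 + 18409 = 20526$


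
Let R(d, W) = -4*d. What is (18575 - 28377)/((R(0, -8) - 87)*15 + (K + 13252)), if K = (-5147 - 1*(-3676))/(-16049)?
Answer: -78656149/95869437 ≈ -0.82045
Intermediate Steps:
K = 1471/16049 (K = (-5147 + 3676)*(-1/16049) = -1471*(-1/16049) = 1471/16049 ≈ 0.091657)
(18575 - 28377)/((R(0, -8) - 87)*15 + (K + 13252)) = (18575 - 28377)/((-4*0 - 87)*15 + (1471/16049 + 13252)) = -9802/((0 - 87)*15 + 212682819/16049) = -9802/(-87*15 + 212682819/16049) = -9802/(-1305 + 212682819/16049) = -9802/191738874/16049 = -9802*16049/191738874 = -78656149/95869437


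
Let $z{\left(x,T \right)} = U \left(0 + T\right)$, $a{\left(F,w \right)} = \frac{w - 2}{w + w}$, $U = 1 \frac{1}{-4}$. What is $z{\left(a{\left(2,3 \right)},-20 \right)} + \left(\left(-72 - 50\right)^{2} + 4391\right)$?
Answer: $19280$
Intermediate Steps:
$U = - \frac{1}{4}$ ($U = 1 \left(- \frac{1}{4}\right) = - \frac{1}{4} \approx -0.25$)
$a{\left(F,w \right)} = \frac{-2 + w}{2 w}$
$z{\left(x,T \right)} = - \frac{T}{4}$ ($z{\left(x,T \right)} = - \frac{0 + T}{4} = - \frac{T}{4}$)
$z{\left(a{\left(2,3 \right)},-20 \right)} + \left(\left(-72 - 50\right)^{2} + 4391\right) = \left(- \frac{1}{4}\right) \left(-20\right) + \left(\left(-72 - 50\right)^{2} + 4391\right) = 5 + \left(\left(-122\right)^{2} + 4391\right) = 5 + \left(14884 + 4391\right) = 5 + 19275 = 19280$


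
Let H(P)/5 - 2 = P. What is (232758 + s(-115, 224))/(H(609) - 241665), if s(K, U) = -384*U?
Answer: -73371/119305 ≈ -0.61499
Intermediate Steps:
H(P) = 10 + 5*P
(232758 + s(-115, 224))/(H(609) - 241665) = (232758 - 384*224)/((10 + 5*609) - 241665) = (232758 - 86016)/((10 + 3045) - 241665) = 146742/(3055 - 241665) = 146742/(-238610) = 146742*(-1/238610) = -73371/119305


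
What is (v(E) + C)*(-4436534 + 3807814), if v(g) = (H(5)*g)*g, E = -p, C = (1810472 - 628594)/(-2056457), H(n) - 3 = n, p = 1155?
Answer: -13798467047925551840/2056457 ≈ -6.7098e+12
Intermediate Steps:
H(n) = 3 + n
C = -1181878/2056457 (C = 1181878*(-1/2056457) = -1181878/2056457 ≈ -0.57472)
E = -1155 (E = -1*1155 = -1155)
v(g) = 8*g**2 (v(g) = ((3 + 5)*g)*g = (8*g)*g = 8*g**2)
(v(E) + C)*(-4436534 + 3807814) = (8*(-1155)**2 - 1181878/2056457)*(-4436534 + 3807814) = (8*1334025 - 1181878/2056457)*(-628720) = (10672200 - 1181878/2056457)*(-628720) = (21946919213522/2056457)*(-628720) = -13798467047925551840/2056457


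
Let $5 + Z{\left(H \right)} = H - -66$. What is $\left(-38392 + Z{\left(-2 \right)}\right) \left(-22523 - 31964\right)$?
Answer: $2088650171$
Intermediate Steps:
$Z{\left(H \right)} = 61 + H$ ($Z{\left(H \right)} = -5 + \left(H - -66\right) = -5 + \left(H + 66\right) = -5 + \left(66 + H\right) = 61 + H$)
$\left(-38392 + Z{\left(-2 \right)}\right) \left(-22523 - 31964\right) = \left(-38392 + \left(61 - 2\right)\right) \left(-22523 - 31964\right) = \left(-38392 + 59\right) \left(-54487\right) = \left(-38333\right) \left(-54487\right) = 2088650171$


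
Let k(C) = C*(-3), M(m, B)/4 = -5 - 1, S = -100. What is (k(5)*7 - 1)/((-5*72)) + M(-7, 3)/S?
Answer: 481/900 ≈ 0.53444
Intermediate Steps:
M(m, B) = -24 (M(m, B) = 4*(-5 - 1) = 4*(-6) = -24)
k(C) = -3*C
(k(5)*7 - 1)/((-5*72)) + M(-7, 3)/S = (-3*5*7 - 1)/((-5*72)) - 24/(-100) = (-15*7 - 1)/(-360) - 24*(-1/100) = (-105 - 1)*(-1/360) + 6/25 = -106*(-1/360) + 6/25 = 53/180 + 6/25 = 481/900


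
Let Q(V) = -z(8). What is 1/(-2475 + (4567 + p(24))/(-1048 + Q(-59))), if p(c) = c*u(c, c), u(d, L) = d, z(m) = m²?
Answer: -8/19837 ≈ -0.00040329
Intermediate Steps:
p(c) = c² (p(c) = c*c = c²)
Q(V) = -64 (Q(V) = -1*8² = -1*64 = -64)
1/(-2475 + (4567 + p(24))/(-1048 + Q(-59))) = 1/(-2475 + (4567 + 24²)/(-1048 - 64)) = 1/(-2475 + (4567 + 576)/(-1112)) = 1/(-2475 + 5143*(-1/1112)) = 1/(-2475 - 37/8) = 1/(-19837/8) = -8/19837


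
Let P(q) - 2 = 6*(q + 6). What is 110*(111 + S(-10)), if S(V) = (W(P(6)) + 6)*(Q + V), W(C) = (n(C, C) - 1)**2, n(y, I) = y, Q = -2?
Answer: -7029990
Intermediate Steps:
P(q) = 38 + 6*q (P(q) = 2 + 6*(q + 6) = 2 + 6*(6 + q) = 2 + (36 + 6*q) = 38 + 6*q)
W(C) = (-1 + C)**2 (W(C) = (C - 1)**2 = (-1 + C)**2)
S(V) = -10670 + 5335*V (S(V) = ((-1 + (38 + 6*6))**2 + 6)*(-2 + V) = ((-1 + (38 + 36))**2 + 6)*(-2 + V) = ((-1 + 74)**2 + 6)*(-2 + V) = (73**2 + 6)*(-2 + V) = (5329 + 6)*(-2 + V) = 5335*(-2 + V) = -10670 + 5335*V)
110*(111 + S(-10)) = 110*(111 + (-10670 + 5335*(-10))) = 110*(111 + (-10670 - 53350)) = 110*(111 - 64020) = 110*(-63909) = -7029990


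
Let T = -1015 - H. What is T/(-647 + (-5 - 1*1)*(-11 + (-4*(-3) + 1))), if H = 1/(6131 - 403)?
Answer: 5813921/3774752 ≈ 1.5402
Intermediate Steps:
H = 1/5728 ≈ 0.00017458
T = -5813921/5728 (T = -1015 - 1*1/5728 = -1015 - 1/5728 = -5813921/5728 ≈ -1015.0)
T/(-647 + (-5 - 1*1)*(-11 + (-4*(-3) + 1))) = -5813921/5728/(-647 + (-5 - 1*1)*(-11 + (-4*(-3) + 1))) = -5813921/5728/(-647 + (-5 - 1)*(-11 + (12 + 1))) = -5813921/5728/(-647 - 6*(-11 + 13)) = -5813921/5728/(-647 - 6*2) = -5813921/5728/(-647 - 12) = -5813921/5728/(-659) = -1/659*(-5813921/5728) = 5813921/3774752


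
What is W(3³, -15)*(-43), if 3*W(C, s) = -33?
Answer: 473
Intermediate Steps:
W(C, s) = -11 (W(C, s) = (⅓)*(-33) = -11)
W(3³, -15)*(-43) = -11*(-43) = 473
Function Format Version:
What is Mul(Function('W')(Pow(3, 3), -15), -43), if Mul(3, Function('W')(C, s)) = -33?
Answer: 473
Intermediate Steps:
Function('W')(C, s) = -11 (Function('W')(C, s) = Mul(Rational(1, 3), -33) = -11)
Mul(Function('W')(Pow(3, 3), -15), -43) = Mul(-11, -43) = 473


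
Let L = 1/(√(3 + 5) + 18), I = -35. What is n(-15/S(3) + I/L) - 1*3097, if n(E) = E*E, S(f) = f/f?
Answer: 422728 + 90300*√2 ≈ 5.5043e+5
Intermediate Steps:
S(f) = 1
L = 1/(18 + 2*√2) (L = 1/(√8 + 18) = 1/(2*√2 + 18) = 1/(18 + 2*√2) ≈ 0.048011)
n(E) = E²
n(-15/S(3) + I/L) - 1*3097 = (-15/1 - 35/(9/158 - √2/158))² - 1*3097 = (-15*1 - 35/(9/158 - √2/158))² - 3097 = (-15 - 35/(9/158 - √2/158))² - 3097 = -3097 + (-15 - 35/(9/158 - √2/158))²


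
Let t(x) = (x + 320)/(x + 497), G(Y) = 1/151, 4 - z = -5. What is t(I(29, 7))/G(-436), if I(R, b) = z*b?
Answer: 57833/560 ≈ 103.27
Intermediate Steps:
z = 9 (z = 4 - 1*(-5) = 4 + 5 = 9)
I(R, b) = 9*b
G(Y) = 1/151
t(x) = (320 + x)/(497 + x)
t(I(29, 7))/G(-436) = ((320 + 9*7)/(497 + 9*7))/(1/151) = ((320 + 63)/(497 + 63))*151 = (383/560)*151 = 57833/560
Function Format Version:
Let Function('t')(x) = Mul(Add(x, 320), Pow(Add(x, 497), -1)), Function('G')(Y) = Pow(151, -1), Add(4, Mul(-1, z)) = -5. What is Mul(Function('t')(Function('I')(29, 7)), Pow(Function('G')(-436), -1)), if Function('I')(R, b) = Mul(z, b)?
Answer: Rational(57833, 560) ≈ 103.27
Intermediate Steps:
z = 9 (z = Add(4, Mul(-1, -5)) = Add(4, 5) = 9)
Function('I')(R, b) = Mul(9, b)
Function('G')(Y) = Rational(1, 151)
Function('t')(x) = Mul(Pow(Add(497, x), -1), Add(320, x)) (Function('t')(x) = Mul(Add(320, x), Pow(Add(497, x), -1)) = Mul(Pow(Add(497, x), -1), Add(320, x)))
Mul(Function('t')(Function('I')(29, 7)), Pow(Function('G')(-436), -1)) = Mul(Mul(Pow(Add(497, Mul(9, 7)), -1), Add(320, Mul(9, 7))), Pow(Rational(1, 151), -1)) = Mul(Mul(Pow(Add(497, 63), -1), Add(320, 63)), 151) = Mul(Mul(Pow(560, -1), 383), 151) = Mul(Mul(Rational(1, 560), 383), 151) = Mul(Rational(383, 560), 151) = Rational(57833, 560)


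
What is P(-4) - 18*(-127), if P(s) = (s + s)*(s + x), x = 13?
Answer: 2214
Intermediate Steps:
P(s) = 2*s*(13 + s) (P(s) = (s + s)*(s + 13) = (2*s)*(13 + s) = 2*s*(13 + s))
P(-4) - 18*(-127) = 2*(-4)*(13 - 4) - 18*(-127) = 2*(-4)*9 + 2286 = -72 + 2286 = 2214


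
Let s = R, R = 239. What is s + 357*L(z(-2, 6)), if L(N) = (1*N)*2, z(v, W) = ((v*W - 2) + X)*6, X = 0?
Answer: -59737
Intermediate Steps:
z(v, W) = -12 + 6*W*v (z(v, W) = ((v*W - 2) + 0)*6 = ((W*v - 2) + 0)*6 = ((-2 + W*v) + 0)*6 = (-2 + W*v)*6 = -12 + 6*W*v)
s = 239
L(N) = 2*N (L(N) = N*2 = 2*N)
s + 357*L(z(-2, 6)) = 239 + 357*(2*(-12 + 6*6*(-2))) = 239 + 357*(2*(-12 - 72)) = 239 + 357*(2*(-84)) = 239 + 357*(-168) = 239 - 59976 = -59737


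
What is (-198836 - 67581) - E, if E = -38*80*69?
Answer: -56657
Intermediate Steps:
E = -209760 (E = -3040*69 = -209760)
(-198836 - 67581) - E = (-198836 - 67581) - 1*(-209760) = -266417 + 209760 = -56657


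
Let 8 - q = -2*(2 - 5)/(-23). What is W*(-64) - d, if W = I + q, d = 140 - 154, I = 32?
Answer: -58942/23 ≈ -2562.7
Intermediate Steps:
q = 190/23 (q = 8 - (-2*(2 - 5))/(-23) = 8 - (-2*(-3))*(-1)/23 = 8 - 6*(-1)/23 = 8 - 1*(-6/23) = 8 + 6/23 = 190/23 ≈ 8.2609)
d = -14
W = 926/23 (W = 32 + 190/23 = 926/23 ≈ 40.261)
W*(-64) - d = (926/23)*(-64) - 1*(-14) = -59264/23 + 14 = -58942/23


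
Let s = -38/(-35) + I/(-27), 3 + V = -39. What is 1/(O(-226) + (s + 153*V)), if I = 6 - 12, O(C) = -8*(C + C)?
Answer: -315/884738 ≈ -0.00035604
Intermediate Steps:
V = -42 (V = -3 - 39 = -42)
O(C) = -16*C
I = -6
s = 412/315 (s = -38/(-35) - 6/(-27) = -38*(-1/35) - 6*(-1/27) = 38/35 + 2/9 = 412/315 ≈ 1.3079)
1/(O(-226) + (s + 153*V)) = 1/(-16*(-226) + (412/315 + 153*(-42))) = 1/(3616 + (412/315 - 6426)) = 1/(3616 - 2023778/315) = 1/(-884738/315) = -315/884738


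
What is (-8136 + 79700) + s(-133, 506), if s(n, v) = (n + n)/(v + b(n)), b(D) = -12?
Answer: 930325/13 ≈ 71564.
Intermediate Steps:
s(n, v) = 2*n/(-12 + v) (s(n, v) = (n + n)/(v - 12) = (2*n)/(-12 + v) = 2*n/(-12 + v))
(-8136 + 79700) + s(-133, 506) = (-8136 + 79700) + 2*(-133)/(-12 + 506) = 71564 + 2*(-133)/494 = 71564 + 2*(-133)*(1/494) = 71564 - 7/13 = 930325/13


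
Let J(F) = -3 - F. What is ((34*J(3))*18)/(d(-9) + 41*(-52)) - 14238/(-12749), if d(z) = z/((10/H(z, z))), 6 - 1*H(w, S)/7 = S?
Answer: 2574270/930677 ≈ 2.7660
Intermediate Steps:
H(w, S) = 42 - 7*S
d(z) = z*(21/5 - 7*z/10) (d(z) = z/((10/(42 - 7*z))) = z*(21/5 - 7*z/10))
((34*J(3))*18)/(d(-9) + 41*(-52)) - 14238/(-12749) = ((34*(-3 - 1*3))*18)/((7/10)*(-9)*(6 - 1*(-9)) + 41*(-52)) - 14238/(-12749) = ((34*(-3 - 3))*18)/((7/10)*(-9)*(6 + 9) - 2132) - 14238*(-1/12749) = ((34*(-6))*18)/((7/10)*(-9)*15 - 2132) + 14238/12749 = (-204*18)/(-189/2 - 2132) + 14238/12749 = -3672/(-4453/2) + 14238/12749 = -3672*(-2/4453) + 14238/12749 = 7344/4453 + 14238/12749 = 2574270/930677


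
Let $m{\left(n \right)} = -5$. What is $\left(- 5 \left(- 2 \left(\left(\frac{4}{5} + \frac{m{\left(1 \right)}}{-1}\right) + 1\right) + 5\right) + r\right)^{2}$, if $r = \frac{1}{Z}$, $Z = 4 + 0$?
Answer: $\frac{29929}{16} \approx 1870.6$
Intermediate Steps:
$Z = 4$
$r = \frac{1}{4} \approx 0.25$
$\left(- 5 \left(- 2 \left(\left(\frac{4}{5} + \frac{m{\left(1 \right)}}{-1}\right) + 1\right) + 5\right) + r\right)^{2} = \left(- 5 \left(- 2 \left(\left(\frac{4}{5} - \frac{5}{-1}\right) + 1\right) + 5\right) + \frac{1}{4}\right)^{2} = \left(- 5 \left(- 2 \left(\left(4 \cdot \frac{1}{5} - -5\right) + 1\right) + 5\right) + \frac{1}{4}\right)^{2} = \left(- 5 \left(- 2 \left(\left(\frac{4}{5} + 5\right) + 1\right) + 5\right) + \frac{1}{4}\right)^{2} = \left(- 5 \left(- 2 \left(\frac{29}{5} + 1\right) + 5\right) + \frac{1}{4}\right)^{2} = \left(- 5 \left(\left(-2\right) \frac{34}{5} + 5\right) + \frac{1}{4}\right)^{2} = \left(- 5 \left(- \frac{68}{5} + 5\right) + \frac{1}{4}\right)^{2} = \left(\left(-5\right) \left(- \frac{43}{5}\right) + \frac{1}{4}\right)^{2} = \left(43 + \frac{1}{4}\right)^{2} = \left(\frac{173}{4}\right)^{2} = \frac{29929}{16}$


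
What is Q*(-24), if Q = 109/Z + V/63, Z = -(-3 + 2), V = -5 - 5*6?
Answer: -7808/3 ≈ -2602.7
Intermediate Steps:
V = -35 (V = -5 - 30 = -35)
Z = 1 (Z = -1*(-1) = 1)
Q = 976/9 (Q = 109/1 - 35/63 = 109*1 - 35*1/63 = 109 - 5/9 = 976/9 ≈ 108.44)
Q*(-24) = (976/9)*(-24) = -7808/3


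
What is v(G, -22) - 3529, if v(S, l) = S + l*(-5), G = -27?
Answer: -3446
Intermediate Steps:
v(S, l) = S - 5*l
v(G, -22) - 3529 = (-27 - 5*(-22)) - 3529 = (-27 + 110) - 3529 = 83 - 3529 = -3446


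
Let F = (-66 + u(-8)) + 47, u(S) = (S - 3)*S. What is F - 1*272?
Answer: -203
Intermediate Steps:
u(S) = S*(-3 + S) (u(S) = (-3 + S)*S = S*(-3 + S))
F = 69 (F = (-66 - 8*(-3 - 8)) + 47 = (-66 - 8*(-11)) + 47 = (-66 + 88) + 47 = 22 + 47 = 69)
F - 1*272 = 69 - 1*272 = 69 - 272 = -203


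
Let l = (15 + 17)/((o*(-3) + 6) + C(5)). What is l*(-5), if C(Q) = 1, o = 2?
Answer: -160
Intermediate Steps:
l = 32 (l = (15 + 17)/((2*(-3) + 6) + 1) = 32/((-6 + 6) + 1) = 32/(0 + 1) = 32/1 = 32*1 = 32)
l*(-5) = 32*(-5) = -160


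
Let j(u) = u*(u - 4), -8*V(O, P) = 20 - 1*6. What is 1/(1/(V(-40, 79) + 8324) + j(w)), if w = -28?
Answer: 33289/29826948 ≈ 0.0011161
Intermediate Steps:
V(O, P) = -7/4 (V(O, P) = -(20 - 1*6)/8 = -(20 - 6)/8 = -⅛*14 = -7/4)
j(u) = u*(-4 + u)
1/(1/(V(-40, 79) + 8324) + j(w)) = 1/(1/(-7/4 + 8324) - 28*(-4 - 28)) = 1/(1/(33289/4) - 28*(-32)) = 1/(4/33289 + 896) = 1/(29826948/33289) = 33289/29826948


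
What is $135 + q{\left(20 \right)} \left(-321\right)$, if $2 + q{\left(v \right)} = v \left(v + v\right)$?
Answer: $-256023$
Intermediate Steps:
$q{\left(v \right)} = -2 + 2 v^{2}$ ($q{\left(v \right)} = -2 + v \left(v + v\right) = -2 + v 2 v = -2 + 2 v^{2}$)
$135 + q{\left(20 \right)} \left(-321\right) = 135 + \left(-2 + 2 \cdot 20^{2}\right) \left(-321\right) = 135 + \left(-2 + 2 \cdot 400\right) \left(-321\right) = 135 + \left(-2 + 800\right) \left(-321\right) = 135 + 798 \left(-321\right) = 135 - 256158 = -256023$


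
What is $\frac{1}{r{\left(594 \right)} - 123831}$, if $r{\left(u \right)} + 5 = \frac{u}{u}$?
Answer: $- \frac{1}{123835} \approx -8.0753 \cdot 10^{-6}$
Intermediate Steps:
$r{\left(u \right)} = -4$ ($r{\left(u \right)} = -5 + \frac{u}{u} = -5 + 1 = -4$)
$\frac{1}{r{\left(594 \right)} - 123831} = \frac{1}{-4 - 123831} = \frac{1}{-123835} = - \frac{1}{123835}$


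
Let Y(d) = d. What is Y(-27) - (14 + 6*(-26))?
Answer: 115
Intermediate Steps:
Y(-27) - (14 + 6*(-26)) = -27 - (14 + 6*(-26)) = -27 - (14 - 156) = -27 - 1*(-142) = -27 + 142 = 115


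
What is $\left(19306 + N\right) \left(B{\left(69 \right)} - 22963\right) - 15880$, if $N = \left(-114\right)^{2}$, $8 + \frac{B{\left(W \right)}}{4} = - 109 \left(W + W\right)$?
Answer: $-2686347106$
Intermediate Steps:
$B{\left(W \right)} = -32 - 872 W$ ($B{\left(W \right)} = -32 + 4 \left(- 109 \left(W + W\right)\right) = -32 + 4 \left(- 109 \cdot 2 W\right) = -32 + 4 \left(- 218 W\right) = -32 - 872 W$)
$N = 12996$
$\left(19306 + N\right) \left(B{\left(69 \right)} - 22963\right) - 15880 = \left(19306 + 12996\right) \left(\left(-32 - 60168\right) - 22963\right) - 15880 = 32302 \left(\left(-32 - 60168\right) - 22963\right) - 15880 = 32302 \left(-60200 - 22963\right) - 15880 = 32302 \left(-83163\right) - 15880 = -2686331226 - 15880 = -2686347106$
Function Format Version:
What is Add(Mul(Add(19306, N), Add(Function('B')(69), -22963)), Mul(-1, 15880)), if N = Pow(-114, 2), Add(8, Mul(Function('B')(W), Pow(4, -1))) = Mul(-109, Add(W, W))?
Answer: -2686347106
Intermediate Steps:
Function('B')(W) = Add(-32, Mul(-872, W)) (Function('B')(W) = Add(-32, Mul(4, Mul(-109, Add(W, W)))) = Add(-32, Mul(4, Mul(-109, Mul(2, W)))) = Add(-32, Mul(4, Mul(-218, W))) = Add(-32, Mul(-872, W)))
N = 12996
Add(Mul(Add(19306, N), Add(Function('B')(69), -22963)), Mul(-1, 15880)) = Add(Mul(Add(19306, 12996), Add(Add(-32, Mul(-872, 69)), -22963)), Mul(-1, 15880)) = Add(Mul(32302, Add(Add(-32, -60168), -22963)), -15880) = Add(Mul(32302, Add(-60200, -22963)), -15880) = Add(Mul(32302, -83163), -15880) = Add(-2686331226, -15880) = -2686347106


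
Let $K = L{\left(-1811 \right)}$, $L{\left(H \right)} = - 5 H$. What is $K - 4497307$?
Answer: $-4488252$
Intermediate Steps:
$K = 9055$ ($K = \left(-5\right) \left(-1811\right) = 9055$)
$K - 4497307 = 9055 - 4497307 = -4488252$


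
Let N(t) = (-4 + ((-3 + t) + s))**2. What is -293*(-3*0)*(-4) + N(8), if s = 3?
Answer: 16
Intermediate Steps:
N(t) = (-4 + t)**2 (N(t) = (-4 + ((-3 + t) + 3))**2 = (-4 + t)**2)
-293*(-3*0)*(-4) + N(8) = -293*(-3*0)*(-4) + (-4 + 8)**2 = -0*(-4) + 4**2 = -293*0 + 16 = 0 + 16 = 16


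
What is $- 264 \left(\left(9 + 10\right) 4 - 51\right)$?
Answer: $-6600$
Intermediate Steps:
$- 264 \left(\left(9 + 10\right) 4 - 51\right) = - 264 \left(19 \cdot 4 - 51\right) = - 264 \left(76 - 51\right) = \left(-264\right) 25 = -6600$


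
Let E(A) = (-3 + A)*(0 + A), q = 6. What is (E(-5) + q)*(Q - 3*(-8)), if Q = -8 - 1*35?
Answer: -874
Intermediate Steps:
E(A) = A*(-3 + A) (E(A) = (-3 + A)*A = A*(-3 + A))
Q = -43 (Q = -8 - 35 = -43)
(E(-5) + q)*(Q - 3*(-8)) = (-5*(-3 - 5) + 6)*(-43 - 3*(-8)) = (-5*(-8) + 6)*(-43 + 24) = (40 + 6)*(-19) = 46*(-19) = -874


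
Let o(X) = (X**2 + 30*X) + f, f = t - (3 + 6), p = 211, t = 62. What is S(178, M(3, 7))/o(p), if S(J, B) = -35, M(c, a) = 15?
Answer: -5/7272 ≈ -0.00068757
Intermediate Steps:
f = 53 (f = 62 - (3 + 6) = 62 - 9 = 53)
o(X) = 53 + X**2 + 30*X (o(X) = (X**2 + 30*X) + 53 = 53 + X**2 + 30*X)
S(178, M(3, 7))/o(p) = -35/(53 + 211**2 + 30*211) = -35/(53 + 44521 + 6330) = -35/50904 = -35*1/50904 = -5/7272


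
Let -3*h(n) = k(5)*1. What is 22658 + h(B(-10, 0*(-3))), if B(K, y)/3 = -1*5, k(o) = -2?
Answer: 67976/3 ≈ 22659.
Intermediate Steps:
B(K, y) = -15 (B(K, y) = 3*(-1*5) = 3*(-5) = -15)
h(n) = ⅔ (h(n) = -(-2)/3 = -⅓*(-2) = ⅔)
22658 + h(B(-10, 0*(-3))) = 22658 + ⅔ = 67976/3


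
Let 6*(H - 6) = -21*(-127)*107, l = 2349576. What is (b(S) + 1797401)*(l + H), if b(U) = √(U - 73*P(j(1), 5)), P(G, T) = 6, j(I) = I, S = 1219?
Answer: 8617256248087/2 + 4794287*√781/2 ≈ 4.3087e+12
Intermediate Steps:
H = 95135/2 (H = 6 + (-21*(-127)*107)/6 = 6 + (2667*107)/6 = 6 + (⅙)*285369 = 6 + 95123/2 = 95135/2 ≈ 47568.)
b(U) = √(-438 + U) (b(U) = √(U - 73*6) = √(U - 438) = √(-438 + U))
(b(S) + 1797401)*(l + H) = (√(-438 + 1219) + 1797401)*(2349576 + 95135/2) = (√781 + 1797401)*(4794287/2) = (1797401 + √781)*(4794287/2) = 8617256248087/2 + 4794287*√781/2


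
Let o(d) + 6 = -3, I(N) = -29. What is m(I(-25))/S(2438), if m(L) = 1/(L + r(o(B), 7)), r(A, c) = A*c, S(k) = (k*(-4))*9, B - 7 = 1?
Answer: 1/8074656 ≈ 1.2384e-7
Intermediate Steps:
B = 8 (B = 7 + 1 = 8)
o(d) = -9 (o(d) = -6 - 3 = -9)
S(k) = -36*k (S(k) = -4*k*9 = -36*k)
m(L) = 1/(-63 + L) (m(L) = 1/(L - 9*7) = 1/(L - 63) = 1/(-63 + L))
m(I(-25))/S(2438) = 1/((-63 - 29)*((-36*2438))) = 1/(-92*(-87768)) = -1/92*(-1/87768) = 1/8074656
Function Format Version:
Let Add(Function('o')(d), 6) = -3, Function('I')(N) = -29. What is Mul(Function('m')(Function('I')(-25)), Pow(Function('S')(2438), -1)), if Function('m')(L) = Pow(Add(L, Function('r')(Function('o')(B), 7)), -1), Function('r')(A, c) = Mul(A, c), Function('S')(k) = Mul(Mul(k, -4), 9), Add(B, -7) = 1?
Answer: Rational(1, 8074656) ≈ 1.2384e-7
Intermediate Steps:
B = 8 (B = Add(7, 1) = 8)
Function('o')(d) = -9 (Function('o')(d) = Add(-6, -3) = -9)
Function('S')(k) = Mul(-36, k) (Function('S')(k) = Mul(Mul(-4, k), 9) = Mul(-36, k))
Function('m')(L) = Pow(Add(-63, L), -1) (Function('m')(L) = Pow(Add(L, Mul(-9, 7)), -1) = Pow(Add(L, -63), -1) = Pow(Add(-63, L), -1))
Mul(Function('m')(Function('I')(-25)), Pow(Function('S')(2438), -1)) = Mul(Pow(Add(-63, -29), -1), Pow(Mul(-36, 2438), -1)) = Mul(Pow(-92, -1), Pow(-87768, -1)) = Mul(Rational(-1, 92), Rational(-1, 87768)) = Rational(1, 8074656)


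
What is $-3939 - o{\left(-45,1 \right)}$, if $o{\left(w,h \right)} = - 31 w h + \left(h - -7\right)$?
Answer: $-5342$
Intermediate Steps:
$o{\left(w,h \right)} = 7 + h - 31 h w$ ($o{\left(w,h \right)} = - 31 h w + \left(h + 7\right) = - 31 h w + \left(7 + h\right) = 7 + h - 31 h w$)
$-3939 - o{\left(-45,1 \right)} = -3939 - \left(7 + 1 - 31 \left(-45\right)\right) = -3939 - \left(7 + 1 + 1395\right) = -3939 - 1403 = -5342$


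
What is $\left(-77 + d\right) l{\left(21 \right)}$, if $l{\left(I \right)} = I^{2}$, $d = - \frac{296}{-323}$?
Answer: $- \frac{10837575}{323} \approx -33553.0$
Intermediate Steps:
$d = \frac{296}{323}$ ($d = \left(-296\right) \left(- \frac{1}{323}\right) = \frac{296}{323} \approx 0.91641$)
$\left(-77 + d\right) l{\left(21 \right)} = \left(-77 + \frac{296}{323}\right) 21^{2} = \left(- \frac{24575}{323}\right) 441 = - \frac{10837575}{323}$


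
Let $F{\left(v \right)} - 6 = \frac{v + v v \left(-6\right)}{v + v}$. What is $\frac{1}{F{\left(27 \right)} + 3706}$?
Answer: $\frac{2}{7263} \approx 0.00027537$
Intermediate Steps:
$F{\left(v \right)} = 6 + \frac{v - 6 v^{2}}{2 v}$ ($F{\left(v \right)} = 6 + \frac{v + v v \left(-6\right)}{v + v} = 6 + \frac{v + v^{2} \left(-6\right)}{2 v} = 6 + \left(v - 6 v^{2}\right) \frac{1}{2 v} = 6 + \frac{v - 6 v^{2}}{2 v}$)
$\frac{1}{F{\left(27 \right)} + 3706} = \frac{1}{\left(\frac{13}{2} - 81\right) + 3706} = \frac{1}{- \frac{149}{2} + 3706} = \frac{1}{\frac{7263}{2}} = \frac{2}{7263}$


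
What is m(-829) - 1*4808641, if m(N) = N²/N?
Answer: -4809470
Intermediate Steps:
m(N) = N
m(-829) - 1*4808641 = -829 - 1*4808641 = -829 - 4808641 = -4809470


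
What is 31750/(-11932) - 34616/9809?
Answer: -362236931/58520494 ≈ -6.1899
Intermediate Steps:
31750/(-11932) - 34616/9809 = 31750*(-1/11932) - 34616*1/9809 = -15875/5966 - 34616/9809 = -362236931/58520494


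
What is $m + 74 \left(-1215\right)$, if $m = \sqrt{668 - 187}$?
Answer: $-89910 + \sqrt{481} \approx -89888.0$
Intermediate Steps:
$m = \sqrt{481} \approx 21.932$
$m + 74 \left(-1215\right) = \sqrt{481} + 74 \left(-1215\right) = \sqrt{481} - 89910 = -89910 + \sqrt{481}$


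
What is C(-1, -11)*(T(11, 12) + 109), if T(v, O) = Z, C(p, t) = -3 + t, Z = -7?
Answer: -1428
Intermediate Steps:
T(v, O) = -7
C(-1, -11)*(T(11, 12) + 109) = (-3 - 11)*(-7 + 109) = -14*102 = -1428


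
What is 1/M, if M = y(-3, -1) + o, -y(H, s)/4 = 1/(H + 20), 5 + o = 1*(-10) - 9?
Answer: -17/412 ≈ -0.041262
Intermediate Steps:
o = -24 (o = -5 + (1*(-10) - 9) = -5 + (-10 - 9) = -5 - 19 = -24)
y(H, s) = -4/(20 + H) (y(H, s) = -4/(H + 20) = -4/(20 + H))
M = -412/17 (M = -4/(20 - 3) - 24 = -4/17 - 24 = -412/17 ≈ -24.235)
1/M = 1/(-412/17) = -17/412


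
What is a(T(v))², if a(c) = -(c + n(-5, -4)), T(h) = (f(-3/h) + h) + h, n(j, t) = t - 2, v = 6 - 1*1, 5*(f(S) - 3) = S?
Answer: 29584/625 ≈ 47.334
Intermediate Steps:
f(S) = 3 + S/5
v = 5 (v = 6 - 1 = 5)
n(j, t) = -2 + t
T(h) = 3 + 2*h - 3/(5*h) (T(h) = ((3 + (-3/h)/5) + h) + h = ((3 - 3/(5*h)) + h) + h = (3 + h - 3/(5*h)) + h = 3 + 2*h - 3/(5*h))
a(c) = 6 - c (a(c) = -(c + (-2 - 4)) = -(c - 6) = -(-6 + c) = 6 - c)
a(T(v))² = (6 - (3 + 2*5 - ⅗/5))² = (6 - (3 + 10 - ⅗*⅕))² = (6 - (3 + 10 - 3/25))² = (6 - 1*322/25)² = (6 - 322/25)² = (-172/25)² = 29584/625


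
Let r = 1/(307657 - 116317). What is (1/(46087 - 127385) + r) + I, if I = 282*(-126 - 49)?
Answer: -383833426276021/7777779660 ≈ -49350.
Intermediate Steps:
I = -49350 (I = 282*(-175) = -49350)
r = 1/191340 ≈ 5.2263e-6
(1/(46087 - 127385) + r) + I = (1/(46087 - 127385) + 1/191340) - 49350 = (1/(-81298) + 1/191340) - 49350 = (-1/81298 + 1/191340) - 49350 = -55021/7777779660 - 49350 = -383833426276021/7777779660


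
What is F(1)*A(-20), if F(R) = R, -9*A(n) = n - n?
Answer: 0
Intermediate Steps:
A(n) = 0 (A(n) = -(n - n)/9 = -⅑*0 = 0)
F(1)*A(-20) = 1*0 = 0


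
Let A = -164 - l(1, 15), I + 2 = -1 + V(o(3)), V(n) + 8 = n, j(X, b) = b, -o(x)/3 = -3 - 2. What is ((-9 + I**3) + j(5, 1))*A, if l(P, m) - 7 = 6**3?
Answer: -21672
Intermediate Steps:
l(P, m) = 223 (l(P, m) = 7 + 6**3 = 7 + 216 = 223)
o(x) = 15 (o(x) = -3*(-3 - 2) = -3*(-5) = 15)
V(n) = -8 + n
I = 4 (I = -2 + (-1 + (-8 + 15)) = -2 + (-1 + 7) = -2 + 6 = 4)
A = -387 (A = -164 - 1*223 = -164 - 223 = -387)
((-9 + I**3) + j(5, 1))*A = ((-9 + 4**3) + 1)*(-387) = ((-9 + 64) + 1)*(-387) = (55 + 1)*(-387) = 56*(-387) = -21672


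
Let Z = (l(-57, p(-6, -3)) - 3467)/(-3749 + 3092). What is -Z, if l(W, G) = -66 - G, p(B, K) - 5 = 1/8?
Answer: -3145/584 ≈ -5.3853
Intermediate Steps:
p(B, K) = 41/8 (p(B, K) = 5 + 1/8 = 5 + ⅛ = 41/8)
Z = 3145/584 (Z = ((-66 - 1*41/8) - 3467)/(-3749 + 3092) = ((-66 - 41/8) - 3467)/(-657) = (-569/8 - 3467)*(-1/657) = -28305/8*(-1/657) = 3145/584 ≈ 5.3853)
-Z = -1*3145/584 = -3145/584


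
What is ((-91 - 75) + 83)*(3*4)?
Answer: -996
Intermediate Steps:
((-91 - 75) + 83)*(3*4) = (-166 + 83)*12 = -83*12 = -996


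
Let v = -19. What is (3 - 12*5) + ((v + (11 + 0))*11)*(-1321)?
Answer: 116191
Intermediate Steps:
(3 - 12*5) + ((v + (11 + 0))*11)*(-1321) = (3 - 12*5) + ((-19 + (11 + 0))*11)*(-1321) = (3 - 60) + ((-19 + 11)*11)*(-1321) = -57 - 8*11*(-1321) = -57 - 88*(-1321) = -57 + 116248 = 116191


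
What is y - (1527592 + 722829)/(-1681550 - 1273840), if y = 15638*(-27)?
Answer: -1247840247719/2955390 ≈ -4.2223e+5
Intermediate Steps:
y = -422226
y - (1527592 + 722829)/(-1681550 - 1273840) = -422226 - (1527592 + 722829)/(-1681550 - 1273840) = -422226 - 2250421/(-2955390) = -422226 - 2250421*(-1)/2955390 = -422226 - 1*(-2250421/2955390) = -422226 + 2250421/2955390 = -1247840247719/2955390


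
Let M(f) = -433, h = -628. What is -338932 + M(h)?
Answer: -339365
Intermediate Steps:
-338932 + M(h) = -338932 - 433 = -339365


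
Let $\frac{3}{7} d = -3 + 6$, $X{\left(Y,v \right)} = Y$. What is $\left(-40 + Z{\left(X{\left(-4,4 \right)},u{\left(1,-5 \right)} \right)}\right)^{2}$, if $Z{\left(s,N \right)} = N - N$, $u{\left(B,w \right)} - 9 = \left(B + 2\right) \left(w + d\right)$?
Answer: $1600$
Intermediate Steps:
$d = 7$ ($d = \frac{7 \left(-3 + 6\right)}{3} = \frac{7}{3} \cdot 3 = 7$)
$u{\left(B,w \right)} = 9 + \left(2 + B\right) \left(7 + w\right)$ ($u{\left(B,w \right)} = 9 + \left(B + 2\right) \left(w + 7\right) = 9 + \left(2 + B\right) \left(7 + w\right)$)
$Z{\left(s,N \right)} = 0$
$\left(-40 + Z{\left(X{\left(-4,4 \right)},u{\left(1,-5 \right)} \right)}\right)^{2} = \left(-40 + 0\right)^{2} = \left(-40\right)^{2} = 1600$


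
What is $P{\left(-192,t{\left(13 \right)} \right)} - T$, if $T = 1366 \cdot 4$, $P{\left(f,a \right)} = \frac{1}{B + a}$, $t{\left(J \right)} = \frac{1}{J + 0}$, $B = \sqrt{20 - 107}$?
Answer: $\frac{- 71032 \sqrt{87} + 5451 i}{- i + 13 \sqrt{87}} \approx -5464.0 - 0.1072 i$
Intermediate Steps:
$B = i \sqrt{87}$ ($B = \sqrt{-87} = i \sqrt{87} \approx 9.3274 i$)
$t{\left(J \right)} = \frac{1}{J}$
$P{\left(f,a \right)} = \frac{1}{a + i \sqrt{87}}$ ($P{\left(f,a \right)} = \frac{1}{i \sqrt{87} + a} = \frac{1}{a + i \sqrt{87}}$)
$T = 5464$
$P{\left(-192,t{\left(13 \right)} \right)} - T = \frac{1}{\frac{1}{13} + i \sqrt{87}} - 5464 = -5464 + \frac{1}{\frac{1}{13} + i \sqrt{87}}$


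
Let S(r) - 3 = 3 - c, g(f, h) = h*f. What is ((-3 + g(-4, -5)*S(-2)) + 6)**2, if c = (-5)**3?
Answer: 6880129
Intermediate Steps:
g(f, h) = f*h
c = -125
S(r) = 131 (S(r) = 3 + (3 - 1*(-125)) = 3 + (3 + 125) = 3 + 128 = 131)
((-3 + g(-4, -5)*S(-2)) + 6)**2 = ((-3 - 4*(-5)*131) + 6)**2 = ((-3 + 20*131) + 6)**2 = ((-3 + 2620) + 6)**2 = (2617 + 6)**2 = 2623**2 = 6880129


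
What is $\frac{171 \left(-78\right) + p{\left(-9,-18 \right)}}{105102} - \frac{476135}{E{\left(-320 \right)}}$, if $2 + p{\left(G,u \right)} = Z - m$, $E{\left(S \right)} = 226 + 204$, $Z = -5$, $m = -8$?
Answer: $- \frac{2502423784}{2259693} \approx -1107.4$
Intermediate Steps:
$E{\left(S \right)} = 430$
$p{\left(G,u \right)} = 1$ ($p{\left(G,u \right)} = -2 - -3 = -2 + \left(-5 + 8\right) = -2 + 3 = 1$)
$\frac{171 \left(-78\right) + p{\left(-9,-18 \right)}}{105102} - \frac{476135}{E{\left(-320 \right)}} = \frac{171 \left(-78\right) + 1}{105102} - \frac{476135}{430} = \left(-13338 + 1\right) \frac{1}{105102} - \frac{95227}{86} = \left(-13337\right) \frac{1}{105102} - \frac{95227}{86} = - \frac{13337}{105102} - \frac{95227}{86} = - \frac{2502423784}{2259693}$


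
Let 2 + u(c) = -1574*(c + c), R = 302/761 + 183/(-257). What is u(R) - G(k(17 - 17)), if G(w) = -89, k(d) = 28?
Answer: 211086251/195577 ≈ 1079.3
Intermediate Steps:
R = -61649/195577 (R = 302*(1/761) + 183*(-1/257) = 302/761 - 183/257 = -61649/195577 ≈ -0.31522)
u(c) = -2 - 3148*c (u(c) = -2 - 1574*(c + c) = -2 - 3148*c)
u(R) - G(k(17 - 17)) = (-2 - 3148*(-61649/195577)) - 1*(-89) = (-2 + 194071052/195577) + 89 = 193679898/195577 + 89 = 211086251/195577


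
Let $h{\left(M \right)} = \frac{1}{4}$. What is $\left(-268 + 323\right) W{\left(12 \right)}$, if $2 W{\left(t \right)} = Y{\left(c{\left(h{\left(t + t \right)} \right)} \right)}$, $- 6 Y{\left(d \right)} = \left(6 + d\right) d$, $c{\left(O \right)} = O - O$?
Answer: $0$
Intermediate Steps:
$h{\left(M \right)} = \frac{1}{4}$
$c{\left(O \right)} = 0$
$Y{\left(d \right)} = - \frac{d \left(6 + d\right)}{6}$ ($Y{\left(d \right)} = - \frac{\left(6 + d\right) d}{6} = - \frac{d \left(6 + d\right)}{6}$)
$W{\left(t \right)} = 0$ ($W{\left(t \right)} = \frac{\left(- \frac{1}{6}\right) 0 \left(6 + 0\right)}{2} = \frac{\left(- \frac{1}{6}\right) 0 \cdot 6}{2} = \frac{1}{2} \cdot 0 = 0$)
$\left(-268 + 323\right) W{\left(12 \right)} = \left(-268 + 323\right) 0 = 55 \cdot 0 = 0$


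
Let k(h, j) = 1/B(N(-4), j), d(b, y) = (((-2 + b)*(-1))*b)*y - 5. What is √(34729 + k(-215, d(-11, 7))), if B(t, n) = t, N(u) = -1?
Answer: 2*√8682 ≈ 186.35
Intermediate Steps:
d(b, y) = -5 + b*y*(2 - b) (d(b, y) = ((2 - b)*b)*y - 5 = (b*(2 - b))*y - 5 = b*y*(2 - b) - 5 = -5 + b*y*(2 - b))
k(h, j) = -1 (k(h, j) = 1/(-1) = -1)
√(34729 + k(-215, d(-11, 7))) = √(34729 - 1) = √34728 = 2*√8682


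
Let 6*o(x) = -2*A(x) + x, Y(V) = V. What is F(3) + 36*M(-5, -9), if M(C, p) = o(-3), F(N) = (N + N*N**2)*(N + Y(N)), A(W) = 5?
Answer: 102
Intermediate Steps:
o(x) = -5/3 + x/6 (o(x) = (-2*5 + x)/6 = (-10 + x)/6 = -5/3 + x/6)
F(N) = 2*N*(N + N**3) (F(N) = (N + N*N**2)*(N + N) = (N + N**3)*(2*N) = 2*N*(N + N**3))
M(C, p) = -13/6 (M(C, p) = -5/3 + (1/6)*(-3) = -5/3 - 1/2 = -13/6)
F(3) + 36*M(-5, -9) = 2*3**2*(1 + 3**2) + 36*(-13/6) = 2*9*(1 + 9) - 78 = 2*9*10 - 78 = 180 - 78 = 102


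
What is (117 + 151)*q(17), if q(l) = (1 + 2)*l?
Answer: 13668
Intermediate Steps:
q(l) = 3*l
(117 + 151)*q(17) = (117 + 151)*(3*17) = 268*51 = 13668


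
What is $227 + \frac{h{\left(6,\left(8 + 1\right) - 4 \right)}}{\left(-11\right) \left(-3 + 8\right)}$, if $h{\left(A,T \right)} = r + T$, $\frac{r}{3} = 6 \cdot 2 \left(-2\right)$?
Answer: $\frac{12552}{55} \approx 228.22$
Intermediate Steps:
$r = -72$ ($r = 3 \cdot 6 \cdot 2 \left(-2\right) = 3 \cdot 12 \left(-2\right) = 3 \left(-24\right) = -72$)
$h{\left(A,T \right)} = -72 + T$
$227 + \frac{h{\left(6,\left(8 + 1\right) - 4 \right)}}{\left(-11\right) \left(-3 + 8\right)} = 227 + \frac{-72 + \left(\left(8 + 1\right) - 4\right)}{\left(-11\right) \left(-3 + 8\right)} = 227 + \frac{-72 + \left(9 - 4\right)}{\left(-11\right) 5} = 227 + \frac{-72 + 5}{-55} = 227 - - \frac{67}{55} = 227 + \frac{67}{55} = \frac{12552}{55}$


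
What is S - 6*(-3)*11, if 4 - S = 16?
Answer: 186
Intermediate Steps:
S = -12 (S = 4 - 1*16 = 4 - 16 = -12)
S - 6*(-3)*11 = -12 - 6*(-3)*11 = -12 + 18*11 = -12 + 198 = 186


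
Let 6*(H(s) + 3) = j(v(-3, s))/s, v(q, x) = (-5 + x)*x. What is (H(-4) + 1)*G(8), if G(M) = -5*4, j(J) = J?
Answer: 70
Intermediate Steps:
v(q, x) = x*(-5 + x)
H(s) = -23/6 + s/6 (H(s) = -3 + ((s*(-5 + s))/s)/6 = -3 + (-5 + s)/6 = -3 + (-⅚ + s/6) = -23/6 + s/6)
G(M) = -20
(H(-4) + 1)*G(8) = ((-23/6 + (⅙)*(-4)) + 1)*(-20) = ((-23/6 - ⅔) + 1)*(-20) = (-9/2 + 1)*(-20) = -7/2*(-20) = 70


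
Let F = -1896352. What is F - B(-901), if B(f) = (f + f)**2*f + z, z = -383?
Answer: 2923834835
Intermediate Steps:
B(f) = -383 + 4*f**3 (B(f) = (f + f)**2*f - 383 = (2*f)**2*f - 383 = (4*f**2)*f - 383 = 4*f**3 - 383 = -383 + 4*f**3)
F - B(-901) = -1896352 - (-383 + 4*(-901)**3) = -1896352 - (-383 + 4*(-731432701)) = -1896352 - (-383 - 2925730804) = -1896352 - 1*(-2925731187) = -1896352 + 2925731187 = 2923834835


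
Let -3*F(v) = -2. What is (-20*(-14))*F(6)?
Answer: 560/3 ≈ 186.67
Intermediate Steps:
F(v) = ⅔ (F(v) = -⅓*(-2) = ⅔)
(-20*(-14))*F(6) = -20*(-14)*(⅔) = 280*(⅔) = 560/3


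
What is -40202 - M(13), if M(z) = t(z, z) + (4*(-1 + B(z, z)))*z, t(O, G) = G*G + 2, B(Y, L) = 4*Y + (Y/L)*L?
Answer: -43701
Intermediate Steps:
B(Y, L) = 5*Y (B(Y, L) = 4*Y + Y = 5*Y)
t(O, G) = 2 + G**2 (t(O, G) = G**2 + 2 = 2 + G**2)
M(z) = 2 + z**2 + z*(-4 + 20*z) (M(z) = (2 + z**2) + (4*(-1 + 5*z))*z = (2 + z**2) + (-4 + 20*z)*z = (2 + z**2) + z*(-4 + 20*z) = 2 + z**2 + z*(-4 + 20*z))
-40202 - M(13) = -40202 - (2 - 4*13 + 21*13**2) = -40202 - (2 - 52 + 21*169) = -40202 - (2 - 52 + 3549) = -40202 - 1*3499 = -40202 - 3499 = -43701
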